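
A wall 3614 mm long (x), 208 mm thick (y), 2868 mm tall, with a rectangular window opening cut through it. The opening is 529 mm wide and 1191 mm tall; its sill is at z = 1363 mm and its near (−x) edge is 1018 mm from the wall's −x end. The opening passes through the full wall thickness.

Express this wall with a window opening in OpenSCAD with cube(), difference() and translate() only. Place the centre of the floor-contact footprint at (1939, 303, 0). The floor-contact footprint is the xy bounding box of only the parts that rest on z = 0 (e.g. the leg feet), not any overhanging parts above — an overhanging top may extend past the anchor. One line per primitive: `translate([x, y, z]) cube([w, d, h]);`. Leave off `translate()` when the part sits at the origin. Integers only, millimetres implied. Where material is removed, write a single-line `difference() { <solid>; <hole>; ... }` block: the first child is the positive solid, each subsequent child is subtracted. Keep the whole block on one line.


difference() { translate([132, 199, 0]) cube([3614, 208, 2868]); translate([1150, 199, 1363]) cube([529, 208, 1191]); }


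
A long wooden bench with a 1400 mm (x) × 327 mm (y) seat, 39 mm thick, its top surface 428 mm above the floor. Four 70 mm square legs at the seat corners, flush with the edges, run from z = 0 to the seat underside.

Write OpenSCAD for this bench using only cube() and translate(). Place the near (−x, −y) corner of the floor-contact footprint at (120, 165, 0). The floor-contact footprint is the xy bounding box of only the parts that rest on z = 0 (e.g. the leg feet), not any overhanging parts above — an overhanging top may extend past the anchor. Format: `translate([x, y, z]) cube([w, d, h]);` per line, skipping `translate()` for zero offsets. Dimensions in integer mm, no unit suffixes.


translate([120, 165, 389]) cube([1400, 327, 39]);
translate([120, 165, 0]) cube([70, 70, 389]);
translate([120, 422, 0]) cube([70, 70, 389]);
translate([1450, 165, 0]) cube([70, 70, 389]);
translate([1450, 422, 0]) cube([70, 70, 389]);


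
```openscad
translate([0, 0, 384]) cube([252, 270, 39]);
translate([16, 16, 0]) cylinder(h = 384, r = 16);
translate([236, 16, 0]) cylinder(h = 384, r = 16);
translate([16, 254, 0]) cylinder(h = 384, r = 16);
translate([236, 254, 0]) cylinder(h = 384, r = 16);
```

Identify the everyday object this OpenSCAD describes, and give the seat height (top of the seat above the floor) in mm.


A stool. The seat height is 423 mm.

A 252×270×39 slab at z = 384 on four corner cylinders — a stool. The seat top is 384 + 39 = 423 mm.


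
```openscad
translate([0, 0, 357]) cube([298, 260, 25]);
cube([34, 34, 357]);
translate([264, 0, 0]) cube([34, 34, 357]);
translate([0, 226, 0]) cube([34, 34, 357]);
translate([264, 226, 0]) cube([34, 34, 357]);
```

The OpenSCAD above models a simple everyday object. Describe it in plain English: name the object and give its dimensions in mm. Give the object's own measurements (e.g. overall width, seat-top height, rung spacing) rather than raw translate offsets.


A four-legged stool. The seat is a 298×260×25 mm slab whose top surface is at z = 382 mm; four square legs, each 34×34 mm in cross-section, run from the floor (z = 0) to the underside of the seat, each flush with a corner of the seat.


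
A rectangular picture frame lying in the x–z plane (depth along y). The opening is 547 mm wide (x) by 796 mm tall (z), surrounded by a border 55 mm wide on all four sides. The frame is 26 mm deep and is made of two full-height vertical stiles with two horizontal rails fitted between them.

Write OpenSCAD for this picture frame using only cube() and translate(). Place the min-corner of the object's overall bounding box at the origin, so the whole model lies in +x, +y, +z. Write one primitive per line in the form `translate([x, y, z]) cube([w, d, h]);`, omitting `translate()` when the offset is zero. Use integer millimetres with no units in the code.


cube([55, 26, 906]);
translate([602, 0, 0]) cube([55, 26, 906]);
translate([55, 0, 0]) cube([547, 26, 55]);
translate([55, 0, 851]) cube([547, 26, 55]);


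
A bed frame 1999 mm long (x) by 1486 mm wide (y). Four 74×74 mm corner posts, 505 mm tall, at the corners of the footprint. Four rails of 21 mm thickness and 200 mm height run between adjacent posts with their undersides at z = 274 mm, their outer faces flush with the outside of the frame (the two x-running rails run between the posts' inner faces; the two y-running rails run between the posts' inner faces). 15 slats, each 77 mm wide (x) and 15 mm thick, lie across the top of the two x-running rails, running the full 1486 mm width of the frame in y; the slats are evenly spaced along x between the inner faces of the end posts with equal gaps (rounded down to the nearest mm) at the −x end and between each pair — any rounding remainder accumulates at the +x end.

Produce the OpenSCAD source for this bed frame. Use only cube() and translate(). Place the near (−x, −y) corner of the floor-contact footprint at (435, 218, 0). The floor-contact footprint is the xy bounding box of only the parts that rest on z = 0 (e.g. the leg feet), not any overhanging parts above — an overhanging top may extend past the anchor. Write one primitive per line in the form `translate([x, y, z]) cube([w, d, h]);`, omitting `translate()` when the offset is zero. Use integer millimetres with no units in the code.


// slat z = rail_z + rail_h = 274 + 200 = 474
// slat gap = ⌊(1851 − 15·77) / 16⌋ = 43
translate([435, 218, 0]) cube([74, 74, 505]);
translate([435, 1630, 0]) cube([74, 74, 505]);
translate([2360, 218, 0]) cube([74, 74, 505]);
translate([2360, 1630, 0]) cube([74, 74, 505]);
translate([509, 218, 274]) cube([1851, 21, 200]);
translate([509, 1683, 274]) cube([1851, 21, 200]);
translate([435, 292, 274]) cube([21, 1338, 200]);
translate([2413, 292, 274]) cube([21, 1338, 200]);
translate([552, 218, 474]) cube([77, 1486, 15]);
translate([672, 218, 474]) cube([77, 1486, 15]);
translate([792, 218, 474]) cube([77, 1486, 15]);
translate([912, 218, 474]) cube([77, 1486, 15]);
translate([1032, 218, 474]) cube([77, 1486, 15]);
translate([1152, 218, 474]) cube([77, 1486, 15]);
translate([1272, 218, 474]) cube([77, 1486, 15]);
translate([1392, 218, 474]) cube([77, 1486, 15]);
translate([1512, 218, 474]) cube([77, 1486, 15]);
translate([1632, 218, 474]) cube([77, 1486, 15]);
translate([1752, 218, 474]) cube([77, 1486, 15]);
translate([1872, 218, 474]) cube([77, 1486, 15]);
translate([1992, 218, 474]) cube([77, 1486, 15]);
translate([2112, 218, 474]) cube([77, 1486, 15]);
translate([2232, 218, 474]) cube([77, 1486, 15]);


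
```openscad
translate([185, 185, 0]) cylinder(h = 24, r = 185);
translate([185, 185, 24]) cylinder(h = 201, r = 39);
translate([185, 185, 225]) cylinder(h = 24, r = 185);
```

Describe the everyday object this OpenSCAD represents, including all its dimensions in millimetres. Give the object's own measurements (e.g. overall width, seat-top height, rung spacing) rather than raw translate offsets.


A spool: two coaxial disc flanges of radius 185 mm and thickness 24 mm, joined by a core cylinder of radius 39 mm and height 201 mm. The lower flange rests on z = 0 and the three cylinders share a vertical axis.


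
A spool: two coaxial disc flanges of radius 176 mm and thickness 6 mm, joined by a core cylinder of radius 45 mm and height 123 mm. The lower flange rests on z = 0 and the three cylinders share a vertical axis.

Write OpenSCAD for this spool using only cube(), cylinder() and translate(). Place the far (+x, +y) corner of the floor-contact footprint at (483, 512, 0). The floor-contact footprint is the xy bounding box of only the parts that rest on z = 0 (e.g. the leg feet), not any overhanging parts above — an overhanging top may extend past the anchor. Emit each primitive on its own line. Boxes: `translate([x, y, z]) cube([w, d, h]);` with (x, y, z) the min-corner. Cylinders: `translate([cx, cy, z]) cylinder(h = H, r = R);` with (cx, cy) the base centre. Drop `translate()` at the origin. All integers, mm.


translate([307, 336, 0]) cylinder(h = 6, r = 176);
translate([307, 336, 6]) cylinder(h = 123, r = 45);
translate([307, 336, 129]) cylinder(h = 6, r = 176);


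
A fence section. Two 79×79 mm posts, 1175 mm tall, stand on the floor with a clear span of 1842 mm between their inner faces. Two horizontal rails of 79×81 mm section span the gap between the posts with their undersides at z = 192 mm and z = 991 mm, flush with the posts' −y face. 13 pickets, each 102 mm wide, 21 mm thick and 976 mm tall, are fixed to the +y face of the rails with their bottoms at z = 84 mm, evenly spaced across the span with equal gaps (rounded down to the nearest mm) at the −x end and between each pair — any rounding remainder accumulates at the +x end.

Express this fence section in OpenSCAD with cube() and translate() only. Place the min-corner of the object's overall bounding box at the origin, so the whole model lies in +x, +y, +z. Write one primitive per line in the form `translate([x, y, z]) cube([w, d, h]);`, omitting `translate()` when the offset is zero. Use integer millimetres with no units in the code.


cube([79, 79, 1175]);
translate([1921, 0, 0]) cube([79, 79, 1175]);
translate([79, 0, 192]) cube([1842, 79, 81]);
translate([79, 0, 991]) cube([1842, 79, 81]);
translate([115, 79, 84]) cube([102, 21, 976]);
translate([253, 79, 84]) cube([102, 21, 976]);
translate([391, 79, 84]) cube([102, 21, 976]);
translate([529, 79, 84]) cube([102, 21, 976]);
translate([667, 79, 84]) cube([102, 21, 976]);
translate([805, 79, 84]) cube([102, 21, 976]);
translate([943, 79, 84]) cube([102, 21, 976]);
translate([1081, 79, 84]) cube([102, 21, 976]);
translate([1219, 79, 84]) cube([102, 21, 976]);
translate([1357, 79, 84]) cube([102, 21, 976]);
translate([1495, 79, 84]) cube([102, 21, 976]);
translate([1633, 79, 84]) cube([102, 21, 976]);
translate([1771, 79, 84]) cube([102, 21, 976]);


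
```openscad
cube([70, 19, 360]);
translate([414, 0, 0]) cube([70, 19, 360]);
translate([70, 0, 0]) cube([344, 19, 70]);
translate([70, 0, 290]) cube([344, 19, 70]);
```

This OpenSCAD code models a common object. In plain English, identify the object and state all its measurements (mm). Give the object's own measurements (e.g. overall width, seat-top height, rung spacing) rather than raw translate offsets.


A rectangular picture frame lying in the x–z plane (depth along y). The opening is 344 mm wide (x) by 220 mm tall (z), surrounded by a border 70 mm wide on all four sides. The frame is 19 mm deep and is made of two full-height vertical stiles with two horizontal rails fitted between them.


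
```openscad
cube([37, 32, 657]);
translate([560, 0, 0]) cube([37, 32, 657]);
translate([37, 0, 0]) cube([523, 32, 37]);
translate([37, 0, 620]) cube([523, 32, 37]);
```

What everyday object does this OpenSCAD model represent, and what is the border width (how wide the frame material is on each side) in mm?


A picture frame. The border width is 37 mm.

Four thin pieces enclosing a rectangular opening — a picture frame. The two full-height stiles are 657 mm tall; the top rail sits at z = 620 and is 37 mm tall, so the border above the opening is 657 − 620 = 37 mm, matching the stile x-width.


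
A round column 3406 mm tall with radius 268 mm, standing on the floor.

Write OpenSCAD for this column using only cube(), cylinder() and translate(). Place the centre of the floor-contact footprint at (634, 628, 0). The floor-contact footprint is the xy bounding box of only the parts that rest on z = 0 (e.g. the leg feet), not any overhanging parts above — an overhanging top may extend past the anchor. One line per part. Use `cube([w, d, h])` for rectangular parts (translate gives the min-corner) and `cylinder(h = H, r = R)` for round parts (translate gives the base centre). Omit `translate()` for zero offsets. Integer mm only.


translate([634, 628, 0]) cylinder(h = 3406, r = 268);


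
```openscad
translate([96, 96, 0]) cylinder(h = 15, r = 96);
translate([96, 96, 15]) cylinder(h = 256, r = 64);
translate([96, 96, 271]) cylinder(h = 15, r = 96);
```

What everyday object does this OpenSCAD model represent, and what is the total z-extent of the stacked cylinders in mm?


A spool. The overall height is 286 mm.

Three coaxial cylinders, large–small–large — a spool. Two 15 mm flanges and a 256 mm core give 15 + 256 + 15 = 286 mm.


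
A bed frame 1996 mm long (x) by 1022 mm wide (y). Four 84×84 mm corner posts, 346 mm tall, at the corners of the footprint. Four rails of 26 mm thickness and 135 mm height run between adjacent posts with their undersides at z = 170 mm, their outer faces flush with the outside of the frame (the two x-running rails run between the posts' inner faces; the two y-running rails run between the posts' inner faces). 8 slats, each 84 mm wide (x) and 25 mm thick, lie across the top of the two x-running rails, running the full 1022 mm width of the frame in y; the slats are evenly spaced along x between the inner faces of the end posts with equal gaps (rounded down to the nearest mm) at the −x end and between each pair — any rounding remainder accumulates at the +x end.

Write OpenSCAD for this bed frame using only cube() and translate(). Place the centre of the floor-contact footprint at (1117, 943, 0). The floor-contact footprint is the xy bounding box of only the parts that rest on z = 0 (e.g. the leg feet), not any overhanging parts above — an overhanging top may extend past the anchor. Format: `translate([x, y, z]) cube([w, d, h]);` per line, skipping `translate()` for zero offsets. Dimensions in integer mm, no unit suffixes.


// slat z = rail_z + rail_h = 170 + 135 = 305
// slat gap = ⌊(1828 − 8·84) / 9⌋ = 128
translate([119, 432, 0]) cube([84, 84, 346]);
translate([119, 1370, 0]) cube([84, 84, 346]);
translate([2031, 432, 0]) cube([84, 84, 346]);
translate([2031, 1370, 0]) cube([84, 84, 346]);
translate([203, 432, 170]) cube([1828, 26, 135]);
translate([203, 1428, 170]) cube([1828, 26, 135]);
translate([119, 516, 170]) cube([26, 854, 135]);
translate([2089, 516, 170]) cube([26, 854, 135]);
translate([331, 432, 305]) cube([84, 1022, 25]);
translate([543, 432, 305]) cube([84, 1022, 25]);
translate([755, 432, 305]) cube([84, 1022, 25]);
translate([967, 432, 305]) cube([84, 1022, 25]);
translate([1179, 432, 305]) cube([84, 1022, 25]);
translate([1391, 432, 305]) cube([84, 1022, 25]);
translate([1603, 432, 305]) cube([84, 1022, 25]);
translate([1815, 432, 305]) cube([84, 1022, 25]);


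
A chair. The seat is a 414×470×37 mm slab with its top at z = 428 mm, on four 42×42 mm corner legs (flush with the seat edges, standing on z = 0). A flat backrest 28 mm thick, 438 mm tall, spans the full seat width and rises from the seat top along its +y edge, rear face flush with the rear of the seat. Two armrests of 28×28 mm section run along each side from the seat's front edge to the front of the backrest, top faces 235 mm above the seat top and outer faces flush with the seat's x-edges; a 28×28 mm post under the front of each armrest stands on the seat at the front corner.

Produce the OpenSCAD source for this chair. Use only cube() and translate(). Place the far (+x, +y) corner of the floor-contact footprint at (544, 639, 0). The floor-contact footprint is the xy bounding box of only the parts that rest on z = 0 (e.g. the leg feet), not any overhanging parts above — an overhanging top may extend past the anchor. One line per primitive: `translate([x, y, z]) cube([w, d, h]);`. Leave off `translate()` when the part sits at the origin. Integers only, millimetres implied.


// leg_h = 428 - 37 = 391
// arm post h = 235 - 28 = 207
translate([130, 169, 391]) cube([414, 470, 37]);
translate([130, 169, 0]) cube([42, 42, 391]);
translate([502, 169, 0]) cube([42, 42, 391]);
translate([130, 597, 0]) cube([42, 42, 391]);
translate([502, 597, 0]) cube([42, 42, 391]);
translate([130, 611, 428]) cube([414, 28, 438]);
translate([130, 169, 635]) cube([28, 442, 28]);
translate([516, 169, 635]) cube([28, 442, 28]);
translate([130, 169, 428]) cube([28, 28, 207]);
translate([516, 169, 428]) cube([28, 28, 207]);


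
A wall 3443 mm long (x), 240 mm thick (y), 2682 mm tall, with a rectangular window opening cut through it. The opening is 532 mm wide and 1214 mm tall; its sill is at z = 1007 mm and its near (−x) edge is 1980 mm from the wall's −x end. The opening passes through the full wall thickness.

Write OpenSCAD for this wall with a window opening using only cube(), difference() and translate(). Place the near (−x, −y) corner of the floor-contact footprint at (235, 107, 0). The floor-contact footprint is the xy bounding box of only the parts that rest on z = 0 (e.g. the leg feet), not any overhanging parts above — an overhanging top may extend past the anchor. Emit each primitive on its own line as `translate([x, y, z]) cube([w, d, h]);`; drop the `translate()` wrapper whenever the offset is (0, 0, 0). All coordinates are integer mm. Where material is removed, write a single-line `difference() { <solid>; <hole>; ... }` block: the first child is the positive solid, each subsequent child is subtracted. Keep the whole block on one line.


difference() { translate([235, 107, 0]) cube([3443, 240, 2682]); translate([2215, 107, 1007]) cube([532, 240, 1214]); }


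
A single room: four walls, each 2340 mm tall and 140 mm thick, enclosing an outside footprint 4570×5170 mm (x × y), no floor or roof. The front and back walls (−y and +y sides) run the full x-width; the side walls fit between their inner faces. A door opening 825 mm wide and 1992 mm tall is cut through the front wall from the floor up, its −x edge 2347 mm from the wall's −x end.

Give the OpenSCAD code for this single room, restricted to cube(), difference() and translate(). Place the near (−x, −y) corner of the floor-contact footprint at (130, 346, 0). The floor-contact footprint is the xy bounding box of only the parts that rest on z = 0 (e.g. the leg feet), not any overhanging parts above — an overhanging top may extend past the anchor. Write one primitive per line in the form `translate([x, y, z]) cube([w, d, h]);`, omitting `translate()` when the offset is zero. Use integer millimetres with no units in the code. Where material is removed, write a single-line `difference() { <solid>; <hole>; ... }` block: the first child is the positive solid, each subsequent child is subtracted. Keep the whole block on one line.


difference() { translate([130, 346, 0]) cube([4570, 140, 2340]); translate([2477, 346, 0]) cube([825, 140, 1992]); }
translate([130, 5376, 0]) cube([4570, 140, 2340]);
translate([130, 486, 0]) cube([140, 4890, 2340]);
translate([4560, 486, 0]) cube([140, 4890, 2340]);


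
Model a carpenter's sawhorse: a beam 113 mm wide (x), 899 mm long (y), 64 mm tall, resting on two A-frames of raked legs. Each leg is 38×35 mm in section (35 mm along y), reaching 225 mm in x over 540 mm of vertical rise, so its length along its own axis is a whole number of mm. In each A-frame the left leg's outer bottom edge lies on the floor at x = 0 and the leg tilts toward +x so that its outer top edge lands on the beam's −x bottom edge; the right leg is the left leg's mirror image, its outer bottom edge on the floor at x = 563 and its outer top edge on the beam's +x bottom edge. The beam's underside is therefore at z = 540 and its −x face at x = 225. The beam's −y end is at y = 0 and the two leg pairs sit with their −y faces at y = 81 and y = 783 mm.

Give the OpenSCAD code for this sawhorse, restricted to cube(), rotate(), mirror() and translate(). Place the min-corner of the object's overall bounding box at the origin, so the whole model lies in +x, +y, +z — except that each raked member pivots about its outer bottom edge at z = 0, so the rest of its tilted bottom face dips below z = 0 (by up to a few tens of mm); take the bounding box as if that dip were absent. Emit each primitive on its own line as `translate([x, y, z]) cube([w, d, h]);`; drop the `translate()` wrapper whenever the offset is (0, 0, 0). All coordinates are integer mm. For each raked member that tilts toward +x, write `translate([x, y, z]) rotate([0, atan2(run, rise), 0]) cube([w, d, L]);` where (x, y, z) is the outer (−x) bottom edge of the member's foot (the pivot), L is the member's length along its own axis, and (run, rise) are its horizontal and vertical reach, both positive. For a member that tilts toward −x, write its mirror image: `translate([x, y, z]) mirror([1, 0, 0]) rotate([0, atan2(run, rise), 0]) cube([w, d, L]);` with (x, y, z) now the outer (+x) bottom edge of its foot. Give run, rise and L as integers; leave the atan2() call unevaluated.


translate([225, 0, 540]) cube([113, 899, 64]);
translate([0, 81, 0]) rotate([0, atan2(225, 540), 0]) cube([38, 35, 585]);
translate([563, 81, 0]) mirror([1, 0, 0]) rotate([0, atan2(225, 540), 0]) cube([38, 35, 585]);
translate([0, 783, 0]) rotate([0, atan2(225, 540), 0]) cube([38, 35, 585]);
translate([563, 783, 0]) mirror([1, 0, 0]) rotate([0, atan2(225, 540), 0]) cube([38, 35, 585]);


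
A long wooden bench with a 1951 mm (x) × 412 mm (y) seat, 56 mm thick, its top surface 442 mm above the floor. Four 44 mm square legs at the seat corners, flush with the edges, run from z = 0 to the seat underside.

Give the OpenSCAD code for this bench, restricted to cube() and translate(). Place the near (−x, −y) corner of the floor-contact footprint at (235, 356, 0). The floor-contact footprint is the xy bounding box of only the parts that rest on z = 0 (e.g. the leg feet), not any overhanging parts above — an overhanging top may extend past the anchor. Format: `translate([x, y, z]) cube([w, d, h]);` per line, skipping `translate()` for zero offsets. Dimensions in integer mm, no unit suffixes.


// leg_h = 442 − 56 = 386
translate([235, 356, 386]) cube([1951, 412, 56]);
translate([235, 356, 0]) cube([44, 44, 386]);
translate([235, 724, 0]) cube([44, 44, 386]);
translate([2142, 356, 0]) cube([44, 44, 386]);
translate([2142, 724, 0]) cube([44, 44, 386]);


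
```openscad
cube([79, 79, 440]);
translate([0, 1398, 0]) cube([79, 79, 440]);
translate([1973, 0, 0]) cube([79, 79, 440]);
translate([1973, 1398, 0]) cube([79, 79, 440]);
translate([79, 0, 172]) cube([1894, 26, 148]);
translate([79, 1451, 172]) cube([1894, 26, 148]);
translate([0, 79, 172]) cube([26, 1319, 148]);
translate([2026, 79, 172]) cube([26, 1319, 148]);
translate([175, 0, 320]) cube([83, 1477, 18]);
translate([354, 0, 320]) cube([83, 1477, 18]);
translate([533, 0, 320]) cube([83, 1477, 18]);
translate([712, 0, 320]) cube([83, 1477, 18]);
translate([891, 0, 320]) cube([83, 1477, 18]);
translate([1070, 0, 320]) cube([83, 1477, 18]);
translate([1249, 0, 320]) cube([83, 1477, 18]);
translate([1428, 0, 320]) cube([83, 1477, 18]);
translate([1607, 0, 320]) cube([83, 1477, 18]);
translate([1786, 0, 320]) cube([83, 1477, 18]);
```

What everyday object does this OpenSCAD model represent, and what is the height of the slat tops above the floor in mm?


A bed frame. The slat-top height is 338 mm.

Four posts, four rails, and a row of slats — a bed frame. Slats sit on the rails at z = 172 + 148 = 320; with slat thickness 18, the top is 338 mm.


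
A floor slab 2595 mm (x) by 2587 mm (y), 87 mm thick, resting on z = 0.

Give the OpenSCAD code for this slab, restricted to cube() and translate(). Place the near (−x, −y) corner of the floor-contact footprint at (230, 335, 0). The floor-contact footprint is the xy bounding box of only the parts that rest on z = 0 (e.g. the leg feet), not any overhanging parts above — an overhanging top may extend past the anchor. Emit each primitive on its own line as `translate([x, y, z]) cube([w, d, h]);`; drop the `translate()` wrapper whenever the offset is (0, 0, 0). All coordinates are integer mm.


translate([230, 335, 0]) cube([2595, 2587, 87]);


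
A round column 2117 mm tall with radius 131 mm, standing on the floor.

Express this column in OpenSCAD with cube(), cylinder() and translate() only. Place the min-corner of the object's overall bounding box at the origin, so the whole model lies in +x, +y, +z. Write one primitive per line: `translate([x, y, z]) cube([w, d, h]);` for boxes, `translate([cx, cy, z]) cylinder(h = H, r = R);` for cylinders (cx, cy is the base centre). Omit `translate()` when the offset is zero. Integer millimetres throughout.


translate([131, 131, 0]) cylinder(h = 2117, r = 131);


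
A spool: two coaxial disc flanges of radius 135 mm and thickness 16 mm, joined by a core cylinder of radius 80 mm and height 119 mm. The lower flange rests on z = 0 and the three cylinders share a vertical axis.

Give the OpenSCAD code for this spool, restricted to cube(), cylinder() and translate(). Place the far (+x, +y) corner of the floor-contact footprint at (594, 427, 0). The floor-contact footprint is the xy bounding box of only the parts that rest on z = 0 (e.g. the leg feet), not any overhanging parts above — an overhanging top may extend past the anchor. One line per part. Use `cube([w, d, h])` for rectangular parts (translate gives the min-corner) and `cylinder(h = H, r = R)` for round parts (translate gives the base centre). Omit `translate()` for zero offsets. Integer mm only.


translate([459, 292, 0]) cylinder(h = 16, r = 135);
translate([459, 292, 16]) cylinder(h = 119, r = 80);
translate([459, 292, 135]) cylinder(h = 16, r = 135);


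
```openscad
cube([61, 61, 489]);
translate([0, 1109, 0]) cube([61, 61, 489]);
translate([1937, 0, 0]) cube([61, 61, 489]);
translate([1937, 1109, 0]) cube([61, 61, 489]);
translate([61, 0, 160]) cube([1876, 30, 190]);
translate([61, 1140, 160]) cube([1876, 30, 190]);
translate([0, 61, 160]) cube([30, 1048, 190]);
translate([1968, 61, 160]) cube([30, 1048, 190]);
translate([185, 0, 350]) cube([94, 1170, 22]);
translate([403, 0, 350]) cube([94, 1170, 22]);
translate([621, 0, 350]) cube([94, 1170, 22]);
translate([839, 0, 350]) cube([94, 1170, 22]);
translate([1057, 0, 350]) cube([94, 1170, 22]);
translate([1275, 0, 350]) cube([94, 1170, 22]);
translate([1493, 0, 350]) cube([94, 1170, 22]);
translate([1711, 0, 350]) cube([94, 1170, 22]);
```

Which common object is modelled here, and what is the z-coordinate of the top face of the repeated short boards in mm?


A bed frame. The slat-top height is 372 mm.

Four posts, four rails, and a row of slats — a bed frame. Slats sit on the rails at z = 160 + 190 = 350; with slat thickness 22, the top is 372 mm.


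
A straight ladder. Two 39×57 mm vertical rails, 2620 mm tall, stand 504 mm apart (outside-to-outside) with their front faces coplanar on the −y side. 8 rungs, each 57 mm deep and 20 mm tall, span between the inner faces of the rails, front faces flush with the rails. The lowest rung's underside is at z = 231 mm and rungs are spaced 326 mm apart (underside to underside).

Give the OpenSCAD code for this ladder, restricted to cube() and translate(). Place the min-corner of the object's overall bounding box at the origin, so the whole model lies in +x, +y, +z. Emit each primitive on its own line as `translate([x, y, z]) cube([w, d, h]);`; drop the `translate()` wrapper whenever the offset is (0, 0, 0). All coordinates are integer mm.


cube([39, 57, 2620]);
translate([465, 0, 0]) cube([39, 57, 2620]);
translate([39, 0, 231]) cube([426, 57, 20]);
translate([39, 0, 557]) cube([426, 57, 20]);
translate([39, 0, 883]) cube([426, 57, 20]);
translate([39, 0, 1209]) cube([426, 57, 20]);
translate([39, 0, 1535]) cube([426, 57, 20]);
translate([39, 0, 1861]) cube([426, 57, 20]);
translate([39, 0, 2187]) cube([426, 57, 20]);
translate([39, 0, 2513]) cube([426, 57, 20]);


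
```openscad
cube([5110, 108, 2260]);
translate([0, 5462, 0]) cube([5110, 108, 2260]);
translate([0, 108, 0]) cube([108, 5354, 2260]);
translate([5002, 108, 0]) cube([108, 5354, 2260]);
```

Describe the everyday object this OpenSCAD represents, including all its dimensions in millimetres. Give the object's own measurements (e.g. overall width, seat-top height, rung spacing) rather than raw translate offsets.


The wall frame of a small rectangular building: four walls, each 2260 mm tall and 108 mm thick, enclosing a footprint 5110 mm (x) by 5570 mm (y) outside-to-outside, with no floor or roof. The front and back walls (the −y and +y sides) span the full width; the two side walls fit between them.


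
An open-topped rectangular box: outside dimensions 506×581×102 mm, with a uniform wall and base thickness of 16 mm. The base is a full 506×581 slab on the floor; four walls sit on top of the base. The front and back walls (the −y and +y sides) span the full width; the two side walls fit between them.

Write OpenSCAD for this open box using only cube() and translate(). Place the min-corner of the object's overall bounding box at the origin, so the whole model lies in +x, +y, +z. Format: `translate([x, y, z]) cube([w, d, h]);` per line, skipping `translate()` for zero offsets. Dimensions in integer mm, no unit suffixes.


cube([506, 581, 16]);
translate([0, 0, 16]) cube([506, 16, 86]);
translate([0, 565, 16]) cube([506, 16, 86]);
translate([0, 16, 16]) cube([16, 549, 86]);
translate([490, 16, 16]) cube([16, 549, 86]);


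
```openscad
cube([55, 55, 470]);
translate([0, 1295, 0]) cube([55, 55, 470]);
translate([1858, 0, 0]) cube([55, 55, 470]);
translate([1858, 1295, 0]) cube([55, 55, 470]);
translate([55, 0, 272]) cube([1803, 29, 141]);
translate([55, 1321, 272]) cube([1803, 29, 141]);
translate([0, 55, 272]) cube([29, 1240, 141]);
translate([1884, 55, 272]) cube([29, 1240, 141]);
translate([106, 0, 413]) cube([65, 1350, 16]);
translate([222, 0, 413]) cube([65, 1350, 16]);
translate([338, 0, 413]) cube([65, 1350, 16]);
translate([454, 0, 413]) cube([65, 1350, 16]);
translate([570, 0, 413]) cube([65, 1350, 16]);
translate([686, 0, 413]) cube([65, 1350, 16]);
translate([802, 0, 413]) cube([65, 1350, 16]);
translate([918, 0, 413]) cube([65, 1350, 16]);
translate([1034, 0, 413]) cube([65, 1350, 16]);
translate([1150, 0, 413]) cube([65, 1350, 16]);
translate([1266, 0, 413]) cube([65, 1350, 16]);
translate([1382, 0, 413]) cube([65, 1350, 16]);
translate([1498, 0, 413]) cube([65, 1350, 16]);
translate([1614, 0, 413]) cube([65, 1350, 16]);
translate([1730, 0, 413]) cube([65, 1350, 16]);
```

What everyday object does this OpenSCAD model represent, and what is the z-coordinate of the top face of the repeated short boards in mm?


A bed frame. The slat-top height is 429 mm.

Four posts, four rails, and a row of slats — a bed frame. Slats sit on the rails at z = 272 + 141 = 413; with slat thickness 16, the top is 429 mm.


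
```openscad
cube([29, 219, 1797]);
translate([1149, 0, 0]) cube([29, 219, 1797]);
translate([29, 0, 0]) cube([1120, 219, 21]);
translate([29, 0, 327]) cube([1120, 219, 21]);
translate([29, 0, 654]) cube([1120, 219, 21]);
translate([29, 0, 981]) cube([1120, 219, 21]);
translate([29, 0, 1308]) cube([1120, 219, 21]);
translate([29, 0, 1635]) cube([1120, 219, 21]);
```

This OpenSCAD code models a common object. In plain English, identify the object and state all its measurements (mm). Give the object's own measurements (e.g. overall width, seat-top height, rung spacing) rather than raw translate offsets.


An open bookshelf. Two side panels, each 29 mm thick, 219 mm deep and 1797 mm tall, stand 1178 mm apart (outside-to-outside). Between them sit 6 shelves, each 21 mm thick and 219 mm deep, spanning the full gap between the sides. The bottom shelf rests on the floor (its underside at z = 0) and the clear gap between one shelf's top and the next shelf's underside is 306 mm.


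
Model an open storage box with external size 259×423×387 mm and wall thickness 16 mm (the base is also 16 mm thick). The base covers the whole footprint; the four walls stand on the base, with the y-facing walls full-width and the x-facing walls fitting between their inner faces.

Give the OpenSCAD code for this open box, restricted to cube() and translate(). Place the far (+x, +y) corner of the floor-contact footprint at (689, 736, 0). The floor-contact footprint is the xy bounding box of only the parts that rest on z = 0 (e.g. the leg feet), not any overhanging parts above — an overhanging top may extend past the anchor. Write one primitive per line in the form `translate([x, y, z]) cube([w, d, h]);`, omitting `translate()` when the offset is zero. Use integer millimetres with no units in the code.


translate([430, 313, 0]) cube([259, 423, 16]);
translate([430, 313, 16]) cube([259, 16, 371]);
translate([430, 720, 16]) cube([259, 16, 371]);
translate([430, 329, 16]) cube([16, 391, 371]);
translate([673, 329, 16]) cube([16, 391, 371]);


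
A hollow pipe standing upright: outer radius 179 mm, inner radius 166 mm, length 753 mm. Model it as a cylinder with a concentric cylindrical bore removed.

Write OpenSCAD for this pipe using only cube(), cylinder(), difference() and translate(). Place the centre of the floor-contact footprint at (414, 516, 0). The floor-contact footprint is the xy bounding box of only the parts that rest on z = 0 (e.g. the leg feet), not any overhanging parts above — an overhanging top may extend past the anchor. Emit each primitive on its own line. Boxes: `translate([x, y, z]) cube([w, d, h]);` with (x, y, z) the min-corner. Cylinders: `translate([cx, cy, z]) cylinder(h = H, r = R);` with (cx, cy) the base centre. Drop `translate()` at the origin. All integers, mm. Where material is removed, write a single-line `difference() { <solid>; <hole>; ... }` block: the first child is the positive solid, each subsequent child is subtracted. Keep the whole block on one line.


difference() { translate([414, 516, 0]) cylinder(h = 753, r = 179); translate([414, 516, 0]) cylinder(h = 753, r = 166); }


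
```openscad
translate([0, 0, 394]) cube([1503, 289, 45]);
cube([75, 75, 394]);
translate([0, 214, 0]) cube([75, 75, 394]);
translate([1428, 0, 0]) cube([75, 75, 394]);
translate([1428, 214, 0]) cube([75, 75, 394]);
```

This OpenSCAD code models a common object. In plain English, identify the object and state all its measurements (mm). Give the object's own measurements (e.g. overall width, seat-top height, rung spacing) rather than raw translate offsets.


A long wooden bench with a 1503 mm (x) × 289 mm (y) seat, 45 mm thick, its top surface 439 mm above the floor. Four 75 mm square legs at the seat corners, flush with the edges, run from z = 0 to the seat underside.


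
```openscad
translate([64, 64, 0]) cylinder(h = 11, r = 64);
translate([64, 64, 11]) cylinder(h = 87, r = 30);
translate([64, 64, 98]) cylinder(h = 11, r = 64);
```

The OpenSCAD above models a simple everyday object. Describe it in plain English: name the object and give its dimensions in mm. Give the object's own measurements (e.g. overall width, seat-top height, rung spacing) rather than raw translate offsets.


A spool: two coaxial disc flanges of radius 64 mm and thickness 11 mm, joined by a core cylinder of radius 30 mm and height 87 mm. The lower flange rests on z = 0 and the three cylinders share a vertical axis.


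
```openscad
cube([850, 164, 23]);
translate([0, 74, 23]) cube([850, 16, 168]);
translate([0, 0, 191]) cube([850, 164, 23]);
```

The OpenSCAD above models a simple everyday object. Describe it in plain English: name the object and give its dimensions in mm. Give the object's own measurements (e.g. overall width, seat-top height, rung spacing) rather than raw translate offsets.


An I-beam lying along x, 850 mm long. Overall section height 214 mm. Two flanges 164 mm wide (y) and 23 mm thick, one on the floor and one at the top; a web 16 mm thick runs between them, centred on the flange width.


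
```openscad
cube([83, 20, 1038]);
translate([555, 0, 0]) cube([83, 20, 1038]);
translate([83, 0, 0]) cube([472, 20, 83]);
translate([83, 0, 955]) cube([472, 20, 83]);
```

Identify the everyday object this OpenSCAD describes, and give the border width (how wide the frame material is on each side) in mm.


A picture frame. The border width is 83 mm.

Four thin pieces enclosing a rectangular opening — a picture frame. The two full-height stiles are 1038 mm tall; the top rail sits at z = 955 and is 83 mm tall, so the border above the opening is 1038 − 955 = 83 mm, matching the stile x-width.


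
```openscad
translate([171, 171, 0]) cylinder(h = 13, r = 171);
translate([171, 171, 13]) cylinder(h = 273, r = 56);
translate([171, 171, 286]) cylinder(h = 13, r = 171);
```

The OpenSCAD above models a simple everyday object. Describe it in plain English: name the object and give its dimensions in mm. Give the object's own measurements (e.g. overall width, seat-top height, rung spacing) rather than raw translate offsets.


A spool: two coaxial disc flanges of radius 171 mm and thickness 13 mm, joined by a core cylinder of radius 56 mm and height 273 mm. The lower flange rests on z = 0 and the three cylinders share a vertical axis.


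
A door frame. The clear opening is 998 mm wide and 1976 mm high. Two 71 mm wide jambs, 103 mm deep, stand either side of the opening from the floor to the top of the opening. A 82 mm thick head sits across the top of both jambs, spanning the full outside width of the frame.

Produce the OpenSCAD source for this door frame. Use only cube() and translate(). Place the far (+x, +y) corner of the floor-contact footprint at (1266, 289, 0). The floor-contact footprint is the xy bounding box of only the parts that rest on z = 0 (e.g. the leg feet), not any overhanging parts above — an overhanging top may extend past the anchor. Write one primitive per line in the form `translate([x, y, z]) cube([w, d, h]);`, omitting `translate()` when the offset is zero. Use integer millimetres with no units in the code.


translate([126, 186, 0]) cube([71, 103, 1976]);
translate([1195, 186, 0]) cube([71, 103, 1976]);
translate([126, 186, 1976]) cube([1140, 103, 82]);


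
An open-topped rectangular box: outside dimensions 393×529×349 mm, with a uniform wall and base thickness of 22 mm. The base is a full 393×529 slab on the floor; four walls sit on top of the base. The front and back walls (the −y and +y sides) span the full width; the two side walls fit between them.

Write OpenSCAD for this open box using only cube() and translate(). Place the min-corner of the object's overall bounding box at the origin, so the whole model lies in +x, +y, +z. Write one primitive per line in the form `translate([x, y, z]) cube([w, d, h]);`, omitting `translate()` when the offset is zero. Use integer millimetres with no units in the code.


cube([393, 529, 22]);
translate([0, 0, 22]) cube([393, 22, 327]);
translate([0, 507, 22]) cube([393, 22, 327]);
translate([0, 22, 22]) cube([22, 485, 327]);
translate([371, 22, 22]) cube([22, 485, 327]);


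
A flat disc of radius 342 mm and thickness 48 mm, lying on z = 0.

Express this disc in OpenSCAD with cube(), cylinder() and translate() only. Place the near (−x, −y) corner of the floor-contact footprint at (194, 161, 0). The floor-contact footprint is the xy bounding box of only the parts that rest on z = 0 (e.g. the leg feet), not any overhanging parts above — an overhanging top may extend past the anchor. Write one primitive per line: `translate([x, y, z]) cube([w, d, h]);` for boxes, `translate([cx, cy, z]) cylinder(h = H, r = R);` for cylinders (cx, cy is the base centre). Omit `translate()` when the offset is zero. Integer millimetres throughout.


translate([536, 503, 0]) cylinder(h = 48, r = 342);


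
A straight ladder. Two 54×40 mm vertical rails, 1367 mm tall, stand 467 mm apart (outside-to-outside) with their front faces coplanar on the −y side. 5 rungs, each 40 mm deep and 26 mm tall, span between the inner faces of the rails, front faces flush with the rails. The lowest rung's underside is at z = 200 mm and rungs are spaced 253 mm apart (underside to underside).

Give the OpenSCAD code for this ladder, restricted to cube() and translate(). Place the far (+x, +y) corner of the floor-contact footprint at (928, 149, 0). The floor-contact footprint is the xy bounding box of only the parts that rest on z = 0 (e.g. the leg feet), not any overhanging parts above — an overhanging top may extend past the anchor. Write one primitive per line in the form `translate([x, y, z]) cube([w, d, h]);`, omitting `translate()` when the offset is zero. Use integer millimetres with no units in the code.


translate([461, 109, 0]) cube([54, 40, 1367]);
translate([874, 109, 0]) cube([54, 40, 1367]);
translate([515, 109, 200]) cube([359, 40, 26]);
translate([515, 109, 453]) cube([359, 40, 26]);
translate([515, 109, 706]) cube([359, 40, 26]);
translate([515, 109, 959]) cube([359, 40, 26]);
translate([515, 109, 1212]) cube([359, 40, 26]);
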